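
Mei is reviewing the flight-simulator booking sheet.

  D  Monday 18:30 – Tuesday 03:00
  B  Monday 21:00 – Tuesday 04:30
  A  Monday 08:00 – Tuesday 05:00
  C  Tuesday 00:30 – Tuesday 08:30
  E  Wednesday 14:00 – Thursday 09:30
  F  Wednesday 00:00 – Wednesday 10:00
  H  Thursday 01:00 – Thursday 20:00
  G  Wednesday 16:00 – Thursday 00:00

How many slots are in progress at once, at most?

Walk through starts and ends in time order (an end at T is processed before a start at T):
Monday 08:00 start A → 1
Monday 18:30 start D → 2
Monday 21:00 start B → 3
Tuesday 00:30 start C → 4
Tuesday 03:00 end D → 3
Tuesday 04:30 end B → 2
Tuesday 05:00 end A → 1
Tuesday 08:30 end C → 0
Wednesday 00:00 start F → 1
Wednesday 10:00 end F → 0
Wednesday 14:00 start E → 1
Wednesday 16:00 start G → 2
Thursday 00:00 end G → 1
Thursday 01:00 start H → 2
Thursday 09:30 end E → 1
Thursday 20:00 end H → 0
Peak is 4, at Tuesday 00:30 (A, B, C, D).

4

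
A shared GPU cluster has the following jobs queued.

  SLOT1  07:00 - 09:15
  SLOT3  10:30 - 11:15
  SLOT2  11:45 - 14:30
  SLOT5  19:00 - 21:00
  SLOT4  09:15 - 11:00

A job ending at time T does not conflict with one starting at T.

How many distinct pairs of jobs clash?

1

Sorted by start: SLOT1, SLOT4, SLOT3, SLOT2, SLOT5.
SLOT4 starts exactly when SLOT1 ends (back-to-back, no overlap) — done with SLOT1.
SLOT3 starts before SLOT4 ends → SLOT4 and SLOT3 overlap.
SLOT2 starts after SLOT4 ends — done with SLOT4.
SLOT2 starts after SLOT3 ends — done with SLOT3.
SLOT5 starts after SLOT2 ends.
Overlapping pairs: SLOT3 & SLOT4 — 1 in total.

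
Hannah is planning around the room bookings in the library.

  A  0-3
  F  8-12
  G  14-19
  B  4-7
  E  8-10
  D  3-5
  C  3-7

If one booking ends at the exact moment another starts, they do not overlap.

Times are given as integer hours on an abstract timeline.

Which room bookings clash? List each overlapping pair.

Sorted by start: A, C, D, B, E, F, G.
C starts exactly when A ends (back-to-back, no overlap), so nothing later overlaps A either.
D starts before C ends → C and D overlap.
B starts before C ends → C and B overlap.
E starts after C ends, so nothing later overlaps C either.
B starts before D ends → D and B overlap.
E starts after D ends, so nothing later overlaps D either.
E starts after B ends, so nothing later overlaps B either.
F starts before E ends → E and F overlap.
G starts after E ends.
G starts after F ends.

B & C, B & D, C & D, E & F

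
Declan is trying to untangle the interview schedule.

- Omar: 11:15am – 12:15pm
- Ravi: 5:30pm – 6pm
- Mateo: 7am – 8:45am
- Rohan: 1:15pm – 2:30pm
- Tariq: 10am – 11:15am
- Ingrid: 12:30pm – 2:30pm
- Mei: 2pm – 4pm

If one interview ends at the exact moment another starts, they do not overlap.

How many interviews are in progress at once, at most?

3

Walk through starts and ends in time order (an end at T is processed before a start at T):
7am start Mateo → 1
8:45am end Mateo → 0
10am start Tariq → 1
11:15am end Tariq → 0
11:15am start Omar → 1
12:15pm end Omar → 0
12:30pm start Ingrid → 1
1:15pm start Rohan → 2
2pm start Mei → 3
2:30pm end Ingrid → 2
2:30pm end Rohan → 1
4pm end Mei → 0
5:30pm start Ravi → 1
6pm end Ravi → 0
Peak is 3, at 2pm (Ingrid, Mei, Rohan).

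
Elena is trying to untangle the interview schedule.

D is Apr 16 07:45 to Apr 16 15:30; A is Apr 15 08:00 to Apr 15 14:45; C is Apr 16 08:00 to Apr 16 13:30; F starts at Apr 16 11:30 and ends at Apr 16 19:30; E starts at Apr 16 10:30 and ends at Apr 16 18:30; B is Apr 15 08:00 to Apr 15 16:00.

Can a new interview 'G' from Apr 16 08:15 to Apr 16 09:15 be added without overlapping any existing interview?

A: ends Apr 15 14:45 at or before G starts Apr 16 08:15 → clear.
B: ends Apr 15 16:00 at or before G starts Apr 16 08:15 → clear.
D: starts Apr 16 07:45 before G ends Apr 16 09:15, and ends Apr 16 15:30 after G starts Apr 16 08:15 → overlap.
C: starts Apr 16 08:00 before G ends Apr 16 09:15, and ends Apr 16 13:30 after G starts Apr 16 08:15 → overlap.
E: starts Apr 16 10:30 at or after G ends Apr 16 09:15 → clear.
F: starts Apr 16 11:30 at or after G ends Apr 16 09:15 → clear.
G overlaps C, D.

No — it overlaps C, D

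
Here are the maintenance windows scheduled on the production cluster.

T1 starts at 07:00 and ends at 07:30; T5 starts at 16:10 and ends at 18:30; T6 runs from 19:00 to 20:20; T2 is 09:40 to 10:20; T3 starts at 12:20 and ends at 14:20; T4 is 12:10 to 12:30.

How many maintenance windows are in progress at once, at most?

2

Sweep the timeline, counting +1 at each start and −1 at each end (ends before starts at a tie):
07:00 start T1 → 1
07:30 end T1 → 0
09:40 start T2 → 1
10:20 end T2 → 0
12:10 start T4 → 1
12:20 start T3 → 2
12:30 end T4 → 1
14:20 end T3 → 0
16:10 start T5 → 1
18:30 end T5 → 0
19:00 start T6 → 1
20:20 end T6 → 0
Peak is 2, at 12:20 (T3, T4).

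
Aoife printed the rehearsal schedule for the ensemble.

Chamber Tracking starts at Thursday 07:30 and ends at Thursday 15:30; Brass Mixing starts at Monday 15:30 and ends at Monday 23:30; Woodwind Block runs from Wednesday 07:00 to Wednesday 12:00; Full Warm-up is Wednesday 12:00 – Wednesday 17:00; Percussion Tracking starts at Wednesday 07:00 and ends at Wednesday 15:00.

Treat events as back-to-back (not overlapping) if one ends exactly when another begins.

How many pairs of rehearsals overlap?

2

Check each pair: they overlap iff neither finishes before the other starts.
Sorted by start: Brass Mixing, Woodwind Block, Percussion Tracking, Full Warm-up, Chamber Tracking.
Woodwind Block starts after Brass Mixing ends, so Brass Mixing has no further overlaps.
Percussion Tracking starts before Woodwind Block ends → Woodwind Block and Percussion Tracking overlap.
Full Warm-up starts exactly when Woodwind Block ends (back-to-back, no overlap), so Woodwind Block has no further overlaps.
Full Warm-up starts before Percussion Tracking ends → Percussion Tracking and Full Warm-up overlap.
Chamber Tracking starts after Percussion Tracking ends.
Chamber Tracking starts after Full Warm-up ends.
Overlapping pairs: Full Warm-up & Percussion Tracking, Percussion Tracking & Woodwind Block — 2 in total.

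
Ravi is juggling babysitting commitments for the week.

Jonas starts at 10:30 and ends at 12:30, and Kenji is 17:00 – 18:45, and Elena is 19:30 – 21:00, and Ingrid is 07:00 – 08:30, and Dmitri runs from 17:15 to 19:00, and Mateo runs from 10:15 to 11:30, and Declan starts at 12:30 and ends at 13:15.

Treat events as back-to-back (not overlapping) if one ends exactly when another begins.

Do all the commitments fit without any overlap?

Sorted by start: Ingrid, Mateo, Jonas, Declan, Kenji, Dmitri, Elena.
Mateo starts after Ingrid ends, so nothing later overlaps Ingrid either.
Jonas starts before Mateo ends → Mateo and Jonas overlap.
That's a conflict, so the schedule is not conflict-free.

No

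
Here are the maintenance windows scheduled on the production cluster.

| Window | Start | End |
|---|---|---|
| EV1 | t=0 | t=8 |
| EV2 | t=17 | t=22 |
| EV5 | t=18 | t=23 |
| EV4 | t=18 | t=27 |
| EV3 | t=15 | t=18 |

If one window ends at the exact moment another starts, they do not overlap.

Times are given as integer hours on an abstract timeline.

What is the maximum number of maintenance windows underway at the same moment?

Sweep the timeline, counting +1 at each start and −1 at each end (ends before starts at a tie):
t=0 start EV1 → 1
t=8 end EV1 → 0
t=15 start EV3 → 1
t=17 start EV2 → 2
t=18 end EV3 → 1
t=18 start EV4 → 2
t=18 start EV5 → 3
t=22 end EV2 → 2
t=23 end EV5 → 1
t=27 end EV4 → 0
Peak is 3, at t=18 (EV2, EV4, EV5).

3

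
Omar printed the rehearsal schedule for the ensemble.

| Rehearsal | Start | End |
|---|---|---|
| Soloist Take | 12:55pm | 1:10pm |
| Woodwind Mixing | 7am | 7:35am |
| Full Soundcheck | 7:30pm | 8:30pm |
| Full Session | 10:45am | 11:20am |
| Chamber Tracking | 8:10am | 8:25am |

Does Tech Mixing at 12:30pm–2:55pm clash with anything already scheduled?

Yes — it overlaps Soloist Take

Woodwind Mixing: ends 7:35am at or before Tech Mixing starts 12:30pm → clear.
Chamber Tracking: ends 8:25am at or before Tech Mixing starts 12:30pm → clear.
Full Session: ends 11:20am at or before Tech Mixing starts 12:30pm → clear.
Soloist Take: starts 12:55pm before Tech Mixing ends 2:55pm, and ends 1:10pm after Tech Mixing starts 12:30pm → overlap.
Full Soundcheck: starts 7:30pm at or after Tech Mixing ends 2:55pm → clear.
Tech Mixing overlaps Soloist Take.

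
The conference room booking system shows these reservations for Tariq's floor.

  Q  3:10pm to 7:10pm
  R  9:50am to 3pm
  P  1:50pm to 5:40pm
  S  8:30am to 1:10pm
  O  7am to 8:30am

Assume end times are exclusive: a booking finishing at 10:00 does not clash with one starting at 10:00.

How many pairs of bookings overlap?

Two intervals overlap when each starts before the other ends.
Sorted by start: O, S, R, P, Q.
S starts exactly when O ends (back-to-back, no overlap) — done with O.
R starts before S ends → S and R overlap.
P starts after S ends — done with S.
P starts before R ends → R and P overlap.
Q starts after R ends.
Q starts before P ends → P and Q overlap.
Overlapping pairs: P & Q, P & R, R & S — 3 in total.

3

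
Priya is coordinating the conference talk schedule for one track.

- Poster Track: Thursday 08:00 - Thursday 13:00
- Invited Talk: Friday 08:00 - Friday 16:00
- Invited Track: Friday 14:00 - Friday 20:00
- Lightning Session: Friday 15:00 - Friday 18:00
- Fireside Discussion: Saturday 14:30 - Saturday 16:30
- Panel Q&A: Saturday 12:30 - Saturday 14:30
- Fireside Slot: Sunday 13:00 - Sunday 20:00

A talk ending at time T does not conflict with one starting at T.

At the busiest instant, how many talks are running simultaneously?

Sort all start/end points and keep a running count:
Thursday 08:00 start Poster Track → 1
Thursday 13:00 end Poster Track → 0
Friday 08:00 start Invited Talk → 1
Friday 14:00 start Invited Track → 2
Friday 15:00 start Lightning Session → 3
Friday 16:00 end Invited Talk → 2
Friday 18:00 end Lightning Session → 1
Friday 20:00 end Invited Track → 0
Saturday 12:30 start Panel Q&A → 1
Saturday 14:30 end Panel Q&A → 0
Saturday 14:30 start Fireside Discussion → 1
Saturday 16:30 end Fireside Discussion → 0
Sunday 13:00 start Fireside Slot → 1
Sunday 20:00 end Fireside Slot → 0
Peak is 3, at Friday 15:00 (Invited Talk, Invited Track, Lightning Session).

3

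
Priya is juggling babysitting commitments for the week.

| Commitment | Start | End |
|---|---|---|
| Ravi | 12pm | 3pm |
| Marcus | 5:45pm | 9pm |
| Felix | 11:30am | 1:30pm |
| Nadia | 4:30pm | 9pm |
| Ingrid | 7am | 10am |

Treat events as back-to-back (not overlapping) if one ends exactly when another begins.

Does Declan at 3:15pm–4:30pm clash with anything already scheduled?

Ingrid: ends 10am at or before Declan starts 3:15pm → clear.
Felix: ends 1:30pm at or before Declan starts 3:15pm → clear.
Ravi: ends 3pm at or before Declan starts 3:15pm → clear.
Nadia: starts 4:30pm at or after Declan ends 4:30pm → clear.
Marcus: starts 5:45pm at or after Declan ends 4:30pm → clear.

No — it doesn't clash with anything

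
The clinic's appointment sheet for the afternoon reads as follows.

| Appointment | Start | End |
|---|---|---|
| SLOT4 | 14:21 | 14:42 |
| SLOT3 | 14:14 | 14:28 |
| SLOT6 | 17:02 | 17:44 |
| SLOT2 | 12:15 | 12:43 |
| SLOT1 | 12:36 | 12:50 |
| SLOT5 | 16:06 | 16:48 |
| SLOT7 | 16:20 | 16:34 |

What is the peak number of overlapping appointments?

2

Sweep the timeline, counting +1 at each start and −1 at each end (ends before starts at a tie):
12:15 start SLOT2 → 1
12:36 start SLOT1 → 2
12:43 end SLOT2 → 1
12:50 end SLOT1 → 0
14:14 start SLOT3 → 1
14:21 start SLOT4 → 2
14:28 end SLOT3 → 1
14:42 end SLOT4 → 0
16:06 start SLOT5 → 1
16:20 start SLOT7 → 2
16:34 end SLOT7 → 1
16:48 end SLOT5 → 0
17:02 start SLOT6 → 1
17:44 end SLOT6 → 0
Peak is 2, at 12:36 (SLOT1, SLOT2).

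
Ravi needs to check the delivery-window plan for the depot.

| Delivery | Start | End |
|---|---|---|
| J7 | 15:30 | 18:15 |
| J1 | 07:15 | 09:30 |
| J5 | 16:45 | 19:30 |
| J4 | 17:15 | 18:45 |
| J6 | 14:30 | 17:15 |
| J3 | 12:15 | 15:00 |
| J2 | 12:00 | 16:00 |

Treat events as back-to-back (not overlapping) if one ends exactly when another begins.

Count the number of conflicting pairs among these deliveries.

Sorted by start: J1, J2, J3, J6, J7, J5, J4.
J2 starts after J1 ends; J1 is clear from here.
J3 starts before J2 ends → J2 and J3 overlap.
J6 starts before J2 ends → J2 and J6 overlap.
J7 starts before J2 ends → J2 and J7 overlap.
J5 starts after J2 ends; J2 is clear from here.
J6 starts before J3 ends → J3 and J6 overlap.
J7 starts after J3 ends; J3 is clear from here.
J7 starts before J6 ends → J6 and J7 overlap.
J5 starts before J6 ends → J6 and J5 overlap.
J4 starts exactly when J6 ends (back-to-back, no overlap).
J5 starts before J7 ends → J7 and J5 overlap.
J4 starts before J7 ends → J7 and J4 overlap.
J4 starts before J5 ends → J5 and J4 overlap.
Overlapping pairs: J2 & J3, J2 & J6, J2 & J7, J3 & J6, J4 & J5, J4 & J7, J5 & J6, J5 & J7, J6 & J7 — 9 in total.

9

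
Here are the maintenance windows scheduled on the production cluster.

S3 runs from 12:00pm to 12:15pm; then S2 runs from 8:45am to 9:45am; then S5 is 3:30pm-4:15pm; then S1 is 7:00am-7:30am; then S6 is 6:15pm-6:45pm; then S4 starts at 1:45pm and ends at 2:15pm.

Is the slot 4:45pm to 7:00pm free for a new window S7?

S1: ends 7:30am at or before S7 starts 4:45pm → clear.
S2: ends 9:45am at or before S7 starts 4:45pm → clear.
S3: ends 12:15pm at or before S7 starts 4:45pm → clear.
S4: ends 2:15pm at or before S7 starts 4:45pm → clear.
S5: ends 4:15pm at or before S7 starts 4:45pm → clear.
S6: starts 6:15pm before S7 ends 7:00pm, and ends 6:45pm after S7 starts 4:45pm → overlap.
S7 overlaps S6.

No — it overlaps S6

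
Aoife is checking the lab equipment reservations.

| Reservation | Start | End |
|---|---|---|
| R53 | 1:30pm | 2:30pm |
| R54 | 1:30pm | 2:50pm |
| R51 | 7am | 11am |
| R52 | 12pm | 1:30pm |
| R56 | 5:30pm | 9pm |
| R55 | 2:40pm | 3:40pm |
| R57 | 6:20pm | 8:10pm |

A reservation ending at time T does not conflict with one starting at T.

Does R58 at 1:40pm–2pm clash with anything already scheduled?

R51: ends 11am at or before R58 starts 1:40pm → clear.
R52: ends 1:30pm at or before R58 starts 1:40pm → clear.
R53: starts 1:30pm before R58 ends 2pm, and ends 2:30pm after R58 starts 1:40pm → overlap.
R54: starts 1:30pm before R58 ends 2pm, and ends 2:50pm after R58 starts 1:40pm → overlap.
R55: starts 2:40pm at or after R58 ends 2pm → clear.
R56: starts 5:30pm at or after R58 ends 2pm → clear.
R57: starts 6:20pm at or after R58 ends 2pm → clear.
R58 overlaps R53, R54.

Yes — it overlaps R53, R54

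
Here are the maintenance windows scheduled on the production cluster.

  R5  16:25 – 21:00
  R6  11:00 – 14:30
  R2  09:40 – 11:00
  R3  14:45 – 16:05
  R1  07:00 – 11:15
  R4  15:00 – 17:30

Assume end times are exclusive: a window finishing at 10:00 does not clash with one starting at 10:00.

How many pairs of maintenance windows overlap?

Sorted by start: R1, R2, R6, R3, R4, R5.
R2 starts before R1 ends → R1 and R2 overlap.
R6 starts before R1 ends → R1 and R6 overlap.
R3 starts after R1 ends; R1 is clear from here.
R6 starts exactly when R2 ends (back-to-back, no overlap); R2 is clear from here.
R3 starts after R6 ends; R6 is clear from here.
R4 starts before R3 ends → R3 and R4 overlap.
R5 starts after R3 ends.
R5 starts before R4 ends → R4 and R5 overlap.
Overlapping pairs: R1 & R2, R1 & R6, R3 & R4, R4 & R5 — 4 in total.

4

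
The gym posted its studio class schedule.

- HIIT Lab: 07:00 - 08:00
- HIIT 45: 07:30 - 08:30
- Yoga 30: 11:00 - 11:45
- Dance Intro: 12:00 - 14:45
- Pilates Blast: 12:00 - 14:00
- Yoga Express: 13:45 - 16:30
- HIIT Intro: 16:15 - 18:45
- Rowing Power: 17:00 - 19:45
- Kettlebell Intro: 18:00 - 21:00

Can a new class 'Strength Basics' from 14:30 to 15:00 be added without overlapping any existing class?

No — it overlaps Dance Intro, Yoga Express

HIIT Lab: ends 08:00 at or before Strength Basics starts 14:30 → clear.
HIIT 45: ends 08:30 at or before Strength Basics starts 14:30 → clear.
Yoga 30: ends 11:45 at or before Strength Basics starts 14:30 → clear.
Dance Intro: starts 12:00 before Strength Basics ends 15:00, and ends 14:45 after Strength Basics starts 14:30 → overlap.
Pilates Blast: ends 14:00 at or before Strength Basics starts 14:30 → clear.
Yoga Express: starts 13:45 before Strength Basics ends 15:00, and ends 16:30 after Strength Basics starts 14:30 → overlap.
HIIT Intro: starts 16:15 at or after Strength Basics ends 15:00 → clear.
Rowing Power: starts 17:00 at or after Strength Basics ends 15:00 → clear.
Kettlebell Intro: starts 18:00 at or after Strength Basics ends 15:00 → clear.
Strength Basics overlaps Dance Intro, Yoga Express.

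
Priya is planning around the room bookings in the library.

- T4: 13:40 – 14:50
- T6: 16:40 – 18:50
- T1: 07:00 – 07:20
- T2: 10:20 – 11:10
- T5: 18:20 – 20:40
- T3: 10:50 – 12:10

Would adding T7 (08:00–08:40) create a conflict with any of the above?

T1: ends 07:20 at or before T7 starts 08:00 → clear.
T2: starts 10:20 at or after T7 ends 08:40 → clear.
T3: starts 10:50 at or after T7 ends 08:40 → clear.
T4: starts 13:40 at or after T7 ends 08:40 → clear.
T6: starts 16:40 at or after T7 ends 08:40 → clear.
T5: starts 18:20 at or after T7 ends 08:40 → clear.

No — it doesn't clash with anything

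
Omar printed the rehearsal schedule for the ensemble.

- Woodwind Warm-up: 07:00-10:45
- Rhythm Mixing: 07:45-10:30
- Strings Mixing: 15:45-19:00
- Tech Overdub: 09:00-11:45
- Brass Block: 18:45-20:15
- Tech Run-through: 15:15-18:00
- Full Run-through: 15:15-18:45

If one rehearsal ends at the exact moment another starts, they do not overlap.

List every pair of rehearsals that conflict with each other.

Brass Block & Strings Mixing, Full Run-through & Strings Mixing, Full Run-through & Tech Run-through, Rhythm Mixing & Tech Overdub, Rhythm Mixing & Woodwind Warm-up, Strings Mixing & Tech Run-through, Tech Overdub & Woodwind Warm-up

Sorted by start: Woodwind Warm-up, Rhythm Mixing, Tech Overdub, Full Run-through, Tech Run-through, Strings Mixing, Brass Block.
Rhythm Mixing starts before Woodwind Warm-up ends → Woodwind Warm-up and Rhythm Mixing overlap.
Tech Overdub starts before Woodwind Warm-up ends → Woodwind Warm-up and Tech Overdub overlap.
Full Run-through starts after Woodwind Warm-up ends — done with Woodwind Warm-up.
Tech Overdub starts before Rhythm Mixing ends → Rhythm Mixing and Tech Overdub overlap.
Full Run-through starts after Rhythm Mixing ends — done with Rhythm Mixing.
Full Run-through starts after Tech Overdub ends — done with Tech Overdub.
Tech Run-through starts before Full Run-through ends → Full Run-through and Tech Run-through overlap.
Strings Mixing starts before Full Run-through ends → Full Run-through and Strings Mixing overlap.
Brass Block starts exactly when Full Run-through ends (back-to-back, no overlap).
Strings Mixing starts before Tech Run-through ends → Tech Run-through and Strings Mixing overlap.
Brass Block starts after Tech Run-through ends.
Brass Block starts before Strings Mixing ends → Strings Mixing and Brass Block overlap.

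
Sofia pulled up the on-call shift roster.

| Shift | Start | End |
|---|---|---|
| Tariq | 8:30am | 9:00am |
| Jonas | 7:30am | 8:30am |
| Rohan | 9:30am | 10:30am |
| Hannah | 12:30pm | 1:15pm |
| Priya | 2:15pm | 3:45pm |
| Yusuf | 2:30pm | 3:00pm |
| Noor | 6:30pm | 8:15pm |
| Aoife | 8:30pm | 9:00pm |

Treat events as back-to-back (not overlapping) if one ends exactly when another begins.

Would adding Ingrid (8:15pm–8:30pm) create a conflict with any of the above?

Jonas: ends 8:30am at or before Ingrid starts 8:15pm → clear.
Tariq: ends 9:00am at or before Ingrid starts 8:15pm → clear.
Rohan: ends 10:30am at or before Ingrid starts 8:15pm → clear.
Hannah: ends 1:15pm at or before Ingrid starts 8:15pm → clear.
Priya: ends 3:45pm at or before Ingrid starts 8:15pm → clear.
Yusuf: ends 3:00pm at or before Ingrid starts 8:15pm → clear.
Noor: ends 8:15pm at or before Ingrid starts 8:15pm → clear.
Aoife: starts 8:30pm at or after Ingrid ends 8:30pm → clear.

No — it doesn't clash with anything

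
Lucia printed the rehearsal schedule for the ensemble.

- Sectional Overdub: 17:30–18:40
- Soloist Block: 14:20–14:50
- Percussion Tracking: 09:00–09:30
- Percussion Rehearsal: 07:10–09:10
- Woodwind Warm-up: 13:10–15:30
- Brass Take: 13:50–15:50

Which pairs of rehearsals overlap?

Sorted by start: Percussion Rehearsal, Percussion Tracking, Woodwind Warm-up, Brass Take, Soloist Block, Sectional Overdub.
Percussion Tracking starts before Percussion Rehearsal ends → Percussion Rehearsal and Percussion Tracking overlap.
Woodwind Warm-up starts after Percussion Rehearsal ends — done with Percussion Rehearsal.
Woodwind Warm-up starts after Percussion Tracking ends — done with Percussion Tracking.
Brass Take starts before Woodwind Warm-up ends → Woodwind Warm-up and Brass Take overlap.
Soloist Block starts before Woodwind Warm-up ends → Woodwind Warm-up and Soloist Block overlap.
Sectional Overdub starts after Woodwind Warm-up ends.
Soloist Block starts before Brass Take ends → Brass Take and Soloist Block overlap.
Sectional Overdub starts after Brass Take ends.
Sectional Overdub starts after Soloist Block ends.

Brass Take & Soloist Block, Brass Take & Woodwind Warm-up, Percussion Rehearsal & Percussion Tracking, Soloist Block & Woodwind Warm-up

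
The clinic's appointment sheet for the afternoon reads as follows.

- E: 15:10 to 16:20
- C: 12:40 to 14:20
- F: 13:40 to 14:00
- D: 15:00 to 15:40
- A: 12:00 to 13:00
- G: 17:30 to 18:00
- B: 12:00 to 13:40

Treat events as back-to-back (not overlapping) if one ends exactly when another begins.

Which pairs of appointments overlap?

Sorted by start: A, B, C, F, D, E, G.
B starts before A ends → A and B overlap.
C starts before A ends → A and C overlap.
F starts after A ends, so nothing later overlaps A either.
C starts before B ends → B and C overlap.
F starts exactly when B ends (back-to-back, no overlap), so nothing later overlaps B either.
F starts before C ends → C and F overlap.
D starts after C ends, so nothing later overlaps C either.
D starts after F ends, so nothing later overlaps F either.
E starts before D ends → D and E overlap.
G starts after D ends.
G starts after E ends.

A & B, A & C, B & C, C & F, D & E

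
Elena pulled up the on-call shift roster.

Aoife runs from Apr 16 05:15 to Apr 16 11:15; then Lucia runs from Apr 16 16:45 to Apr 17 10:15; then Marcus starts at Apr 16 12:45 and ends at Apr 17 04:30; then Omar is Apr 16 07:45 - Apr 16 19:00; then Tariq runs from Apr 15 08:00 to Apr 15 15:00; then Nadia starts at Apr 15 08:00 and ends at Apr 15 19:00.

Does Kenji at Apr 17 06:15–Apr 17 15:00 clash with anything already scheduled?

Yes — it overlaps Lucia

Tariq: ends Apr 15 15:00 at or before Kenji starts Apr 17 06:15 → clear.
Nadia: ends Apr 15 19:00 at or before Kenji starts Apr 17 06:15 → clear.
Aoife: ends Apr 16 11:15 at or before Kenji starts Apr 17 06:15 → clear.
Omar: ends Apr 16 19:00 at or before Kenji starts Apr 17 06:15 → clear.
Marcus: ends Apr 17 04:30 at or before Kenji starts Apr 17 06:15 → clear.
Lucia: starts Apr 16 16:45 before Kenji ends Apr 17 15:00, and ends Apr 17 10:15 after Kenji starts Apr 17 06:15 → overlap.
Kenji overlaps Lucia.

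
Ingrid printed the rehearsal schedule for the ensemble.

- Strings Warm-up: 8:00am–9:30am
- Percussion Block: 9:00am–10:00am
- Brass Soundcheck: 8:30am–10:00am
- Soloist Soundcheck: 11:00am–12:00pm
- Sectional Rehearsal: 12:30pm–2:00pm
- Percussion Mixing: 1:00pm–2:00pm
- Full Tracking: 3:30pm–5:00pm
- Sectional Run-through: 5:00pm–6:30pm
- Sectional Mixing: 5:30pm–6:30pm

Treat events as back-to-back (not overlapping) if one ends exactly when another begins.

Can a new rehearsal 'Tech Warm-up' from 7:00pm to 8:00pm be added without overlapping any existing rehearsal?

Yes — the slot is free

Strings Warm-up: ends 9:30am at or before Tech Warm-up starts 7:00pm → clear.
Brass Soundcheck: ends 10:00am at or before Tech Warm-up starts 7:00pm → clear.
Percussion Block: ends 10:00am at or before Tech Warm-up starts 7:00pm → clear.
Soloist Soundcheck: ends 12:00pm at or before Tech Warm-up starts 7:00pm → clear.
Sectional Rehearsal: ends 2:00pm at or before Tech Warm-up starts 7:00pm → clear.
Percussion Mixing: ends 2:00pm at or before Tech Warm-up starts 7:00pm → clear.
Full Tracking: ends 5:00pm at or before Tech Warm-up starts 7:00pm → clear.
Sectional Run-through: ends 6:30pm at or before Tech Warm-up starts 7:00pm → clear.
Sectional Mixing: ends 6:30pm at or before Tech Warm-up starts 7:00pm → clear.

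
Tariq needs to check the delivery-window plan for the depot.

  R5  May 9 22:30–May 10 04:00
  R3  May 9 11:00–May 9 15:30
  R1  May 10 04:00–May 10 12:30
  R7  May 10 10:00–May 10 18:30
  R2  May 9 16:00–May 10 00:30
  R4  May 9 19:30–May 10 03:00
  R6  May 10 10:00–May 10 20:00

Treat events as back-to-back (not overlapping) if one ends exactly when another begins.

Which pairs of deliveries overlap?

Sorted by start: R3, R2, R4, R5, R1, R6, R7.
R2 starts after R3 ends, so nothing later overlaps R3 either.
R4 starts before R2 ends → R2 and R4 overlap.
R5 starts before R2 ends → R2 and R5 overlap.
R1 starts after R2 ends, so nothing later overlaps R2 either.
R5 starts before R4 ends → R4 and R5 overlap.
R1 starts after R4 ends, so nothing later overlaps R4 either.
R1 starts exactly when R5 ends (back-to-back, no overlap), so nothing later overlaps R5 either.
R6 starts before R1 ends → R1 and R6 overlap.
R7 starts before R1 ends → R1 and R7 overlap.
R7 starts before R6 ends → R6 and R7 overlap.

R1 & R6, R1 & R7, R2 & R4, R2 & R5, R4 & R5, R6 & R7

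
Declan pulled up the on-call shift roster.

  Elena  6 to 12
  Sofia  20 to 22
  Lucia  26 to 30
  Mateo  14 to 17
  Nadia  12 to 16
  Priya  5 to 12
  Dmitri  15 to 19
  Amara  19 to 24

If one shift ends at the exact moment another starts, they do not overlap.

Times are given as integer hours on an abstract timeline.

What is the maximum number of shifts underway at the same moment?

Walk through starts and ends in time order (an end at T is processed before a start at T):
5 start Priya → 1
6 start Elena → 2
12 end Elena → 1
12 end Priya → 0
12 start Nadia → 1
14 start Mateo → 2
15 start Dmitri → 3
16 end Nadia → 2
17 end Mateo → 1
19 end Dmitri → 0
19 start Amara → 1
20 start Sofia → 2
22 end Sofia → 1
24 end Amara → 0
26 start Lucia → 1
30 end Lucia → 0
Peak is 3, at 15 (Dmitri, Mateo, Nadia).

3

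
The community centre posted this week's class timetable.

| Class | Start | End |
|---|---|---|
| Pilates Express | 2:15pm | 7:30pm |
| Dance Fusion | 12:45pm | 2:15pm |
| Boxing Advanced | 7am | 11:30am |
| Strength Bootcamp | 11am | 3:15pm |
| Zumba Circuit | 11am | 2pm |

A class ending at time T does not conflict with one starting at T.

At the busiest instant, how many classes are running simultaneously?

Sort all start/end points and keep a running count:
7am start Boxing Advanced → 1
11am start Strength Bootcamp → 2
11am start Zumba Circuit → 3
11:30am end Boxing Advanced → 2
12:45pm start Dance Fusion → 3
2pm end Zumba Circuit → 2
2:15pm end Dance Fusion → 1
2:15pm start Pilates Express → 2
3:15pm end Strength Bootcamp → 1
7:30pm end Pilates Express → 0
Peak is 3, at 11am (Boxing Advanced, Strength Bootcamp, Zumba Circuit).

3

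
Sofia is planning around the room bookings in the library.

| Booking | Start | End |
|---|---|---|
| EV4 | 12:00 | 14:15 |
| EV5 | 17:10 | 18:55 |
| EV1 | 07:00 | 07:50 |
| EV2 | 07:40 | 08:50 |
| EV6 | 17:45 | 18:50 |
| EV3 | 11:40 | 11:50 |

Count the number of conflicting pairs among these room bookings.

Sorted by start: EV1, EV2, EV3, EV4, EV5, EV6.
EV2 starts before EV1 ends → EV1 and EV2 overlap.
EV3 starts after EV1 ends; EV1 is clear from here.
EV3 starts after EV2 ends; EV2 is clear from here.
EV4 starts after EV3 ends; EV3 is clear from here.
EV5 starts after EV4 ends; EV4 is clear from here.
EV6 starts before EV5 ends → EV5 and EV6 overlap.
Overlapping pairs: EV1 & EV2, EV5 & EV6 — 2 in total.

2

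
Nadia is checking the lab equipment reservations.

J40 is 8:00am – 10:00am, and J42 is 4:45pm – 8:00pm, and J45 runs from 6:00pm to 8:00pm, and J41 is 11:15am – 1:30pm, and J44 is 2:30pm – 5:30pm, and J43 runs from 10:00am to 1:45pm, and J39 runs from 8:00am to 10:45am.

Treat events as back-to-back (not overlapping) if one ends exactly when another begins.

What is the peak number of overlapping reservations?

2

Walk through starts and ends in time order (an end at T is processed before a start at T):
8:00am start J39 → 1
8:00am start J40 → 2
10:00am end J40 → 1
10:00am start J43 → 2
10:45am end J39 → 1
11:15am start J41 → 2
1:30pm end J41 → 1
1:45pm end J43 → 0
2:30pm start J44 → 1
4:45pm start J42 → 2
5:30pm end J44 → 1
6:00pm start J45 → 2
8:00pm end J42 → 1
8:00pm end J45 → 0
Peak is 2, at 8:00am (J39, J40).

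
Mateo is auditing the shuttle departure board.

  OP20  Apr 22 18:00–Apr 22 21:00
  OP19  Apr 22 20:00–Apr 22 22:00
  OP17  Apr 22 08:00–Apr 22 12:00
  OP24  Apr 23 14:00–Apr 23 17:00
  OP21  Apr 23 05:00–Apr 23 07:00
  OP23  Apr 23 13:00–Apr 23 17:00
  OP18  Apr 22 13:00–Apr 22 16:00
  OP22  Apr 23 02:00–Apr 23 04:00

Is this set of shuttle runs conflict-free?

No

Two intervals overlap when each starts before the other ends.
Sorted by start: OP17, OP18, OP20, OP19, OP22, OP21, OP23, OP24.
OP18 starts after OP17 ends — done with OP17.
OP20 starts after OP18 ends — done with OP18.
OP19 starts before OP20 ends → OP20 and OP19 overlap.
That's a conflict, so the schedule is not conflict-free.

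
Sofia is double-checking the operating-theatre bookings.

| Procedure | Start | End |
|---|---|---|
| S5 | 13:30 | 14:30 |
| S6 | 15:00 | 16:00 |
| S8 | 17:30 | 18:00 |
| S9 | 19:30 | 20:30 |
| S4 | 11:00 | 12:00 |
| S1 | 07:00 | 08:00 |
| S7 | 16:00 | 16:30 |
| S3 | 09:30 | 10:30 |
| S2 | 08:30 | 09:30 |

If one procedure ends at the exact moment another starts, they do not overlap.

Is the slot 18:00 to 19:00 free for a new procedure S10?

Yes — the slot is free

S1: ends 08:00 at or before S10 starts 18:00 → clear.
S2: ends 09:30 at or before S10 starts 18:00 → clear.
S3: ends 10:30 at or before S10 starts 18:00 → clear.
S4: ends 12:00 at or before S10 starts 18:00 → clear.
S5: ends 14:30 at or before S10 starts 18:00 → clear.
S6: ends 16:00 at or before S10 starts 18:00 → clear.
S7: ends 16:30 at or before S10 starts 18:00 → clear.
S8: ends 18:00 at or before S10 starts 18:00 → clear.
S9: starts 19:30 at or after S10 ends 19:00 → clear.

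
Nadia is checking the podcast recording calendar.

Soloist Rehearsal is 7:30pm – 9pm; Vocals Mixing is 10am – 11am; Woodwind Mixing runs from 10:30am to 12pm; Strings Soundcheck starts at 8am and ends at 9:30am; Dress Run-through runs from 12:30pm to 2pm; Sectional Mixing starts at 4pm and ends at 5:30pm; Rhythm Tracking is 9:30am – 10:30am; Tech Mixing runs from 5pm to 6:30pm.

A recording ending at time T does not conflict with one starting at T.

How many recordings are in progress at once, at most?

2

Walk through starts and ends in time order (an end at T is processed before a start at T):
8am start Strings Soundcheck → 1
9:30am end Strings Soundcheck → 0
9:30am start Rhythm Tracking → 1
10am start Vocals Mixing → 2
10:30am end Rhythm Tracking → 1
10:30am start Woodwind Mixing → 2
11am end Vocals Mixing → 1
12pm end Woodwind Mixing → 0
12:30pm start Dress Run-through → 1
2pm end Dress Run-through → 0
4pm start Sectional Mixing → 1
5pm start Tech Mixing → 2
5:30pm end Sectional Mixing → 1
6:30pm end Tech Mixing → 0
7:30pm start Soloist Rehearsal → 1
9pm end Soloist Rehearsal → 0
Peak is 2, at 10am (Rhythm Tracking, Vocals Mixing).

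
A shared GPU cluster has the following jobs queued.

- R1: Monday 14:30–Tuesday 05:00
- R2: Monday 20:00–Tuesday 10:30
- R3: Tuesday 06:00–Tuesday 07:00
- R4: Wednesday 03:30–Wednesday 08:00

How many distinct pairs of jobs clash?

Sorted by start: R1, R2, R3, R4.
R2 starts before R1 ends → R1 and R2 overlap.
R3 starts after R1 ends; R1 is clear from here.
R3 starts before R2 ends → R2 and R3 overlap.
R4 starts after R2 ends.
R4 starts after R3 ends.
Overlapping pairs: R1 & R2, R2 & R3 — 2 in total.

2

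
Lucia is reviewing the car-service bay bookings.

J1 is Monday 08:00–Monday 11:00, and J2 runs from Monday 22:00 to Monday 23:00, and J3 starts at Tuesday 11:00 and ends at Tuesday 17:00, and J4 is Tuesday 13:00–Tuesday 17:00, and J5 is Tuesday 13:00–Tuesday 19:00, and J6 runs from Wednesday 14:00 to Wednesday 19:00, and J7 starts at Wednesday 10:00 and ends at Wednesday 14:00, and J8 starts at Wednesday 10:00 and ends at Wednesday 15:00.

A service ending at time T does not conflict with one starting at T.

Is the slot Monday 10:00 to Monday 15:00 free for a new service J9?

J1: starts Monday 08:00 before J9 ends Monday 15:00, and ends Monday 11:00 after J9 starts Monday 10:00 → overlap.
J2: starts Monday 22:00 at or after J9 ends Monday 15:00 → clear.
J3: starts Tuesday 11:00 at or after J9 ends Monday 15:00 → clear.
J4: starts Tuesday 13:00 at or after J9 ends Monday 15:00 → clear.
J5: starts Tuesday 13:00 at or after J9 ends Monday 15:00 → clear.
J7: starts Wednesday 10:00 at or after J9 ends Monday 15:00 → clear.
J8: starts Wednesday 10:00 at or after J9 ends Monday 15:00 → clear.
J6: starts Wednesday 14:00 at or after J9 ends Monday 15:00 → clear.
J9 overlaps J1.

No — it overlaps J1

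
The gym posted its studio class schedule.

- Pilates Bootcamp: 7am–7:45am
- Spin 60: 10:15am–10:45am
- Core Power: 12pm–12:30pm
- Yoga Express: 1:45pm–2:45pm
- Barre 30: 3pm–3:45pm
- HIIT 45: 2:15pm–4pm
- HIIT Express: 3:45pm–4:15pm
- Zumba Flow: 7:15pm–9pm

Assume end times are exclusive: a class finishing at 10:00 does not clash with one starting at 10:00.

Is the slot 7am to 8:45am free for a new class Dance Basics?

No — it overlaps Pilates Bootcamp

Pilates Bootcamp: starts 7am before Dance Basics ends 8:45am, and ends 7:45am after Dance Basics starts 7am → overlap.
Spin 60: starts 10:15am at or after Dance Basics ends 8:45am → clear.
Core Power: starts 12pm at or after Dance Basics ends 8:45am → clear.
Yoga Express: starts 1:45pm at or after Dance Basics ends 8:45am → clear.
HIIT 45: starts 2:15pm at or after Dance Basics ends 8:45am → clear.
Barre 30: starts 3pm at or after Dance Basics ends 8:45am → clear.
HIIT Express: starts 3:45pm at or after Dance Basics ends 8:45am → clear.
Zumba Flow: starts 7:15pm at or after Dance Basics ends 8:45am → clear.
Dance Basics overlaps Pilates Bootcamp.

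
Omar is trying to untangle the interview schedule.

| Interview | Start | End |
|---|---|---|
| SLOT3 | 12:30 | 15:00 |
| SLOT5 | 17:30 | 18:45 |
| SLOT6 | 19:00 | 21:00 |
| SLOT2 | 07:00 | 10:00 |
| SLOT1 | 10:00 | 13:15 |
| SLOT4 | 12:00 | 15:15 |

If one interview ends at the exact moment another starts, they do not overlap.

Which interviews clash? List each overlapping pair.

Two intervals overlap when each starts before the other ends.
Sorted by start: SLOT2, SLOT1, SLOT4, SLOT3, SLOT5, SLOT6.
SLOT1 starts exactly when SLOT2 ends (back-to-back, no overlap), so SLOT2 has no further overlaps.
SLOT4 starts before SLOT1 ends → SLOT1 and SLOT4 overlap.
SLOT3 starts before SLOT1 ends → SLOT1 and SLOT3 overlap.
SLOT5 starts after SLOT1 ends, so SLOT1 has no further overlaps.
SLOT3 starts before SLOT4 ends → SLOT4 and SLOT3 overlap.
SLOT5 starts after SLOT4 ends, so SLOT4 has no further overlaps.
SLOT5 starts after SLOT3 ends, so SLOT3 has no further overlaps.
SLOT6 starts after SLOT5 ends.

SLOT1 & SLOT3, SLOT1 & SLOT4, SLOT3 & SLOT4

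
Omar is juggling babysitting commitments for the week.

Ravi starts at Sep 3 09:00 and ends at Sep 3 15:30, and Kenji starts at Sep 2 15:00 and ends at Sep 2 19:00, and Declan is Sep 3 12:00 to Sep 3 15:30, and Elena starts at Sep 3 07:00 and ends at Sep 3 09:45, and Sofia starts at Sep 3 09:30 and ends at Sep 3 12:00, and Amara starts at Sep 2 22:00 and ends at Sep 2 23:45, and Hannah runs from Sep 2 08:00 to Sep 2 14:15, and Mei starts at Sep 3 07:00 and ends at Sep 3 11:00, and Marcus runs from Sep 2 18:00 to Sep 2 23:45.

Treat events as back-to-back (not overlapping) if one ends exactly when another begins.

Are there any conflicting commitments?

Yes

Sorted by start: Hannah, Kenji, Marcus, Amara, Elena, Mei, Ravi, Sofia, Declan.
Kenji starts after Hannah ends, so nothing later overlaps Hannah either.
Marcus starts before Kenji ends → Kenji and Marcus overlap.
That's a conflict, so the schedule is not conflict-free.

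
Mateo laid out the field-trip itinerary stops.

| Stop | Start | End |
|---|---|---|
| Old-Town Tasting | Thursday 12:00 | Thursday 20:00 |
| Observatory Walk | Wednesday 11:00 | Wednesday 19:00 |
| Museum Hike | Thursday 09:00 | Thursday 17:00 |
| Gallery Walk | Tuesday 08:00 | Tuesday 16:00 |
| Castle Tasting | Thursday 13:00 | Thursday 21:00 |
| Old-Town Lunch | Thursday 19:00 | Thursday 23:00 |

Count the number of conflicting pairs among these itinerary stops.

5

Sorted by start: Gallery Walk, Observatory Walk, Museum Hike, Old-Town Tasting, Castle Tasting, Old-Town Lunch.
Observatory Walk starts after Gallery Walk ends; Gallery Walk is clear from here.
Museum Hike starts after Observatory Walk ends; Observatory Walk is clear from here.
Old-Town Tasting starts before Museum Hike ends → Museum Hike and Old-Town Tasting overlap.
Castle Tasting starts before Museum Hike ends → Museum Hike and Castle Tasting overlap.
Old-Town Lunch starts after Museum Hike ends.
Castle Tasting starts before Old-Town Tasting ends → Old-Town Tasting and Castle Tasting overlap.
Old-Town Lunch starts before Old-Town Tasting ends → Old-Town Tasting and Old-Town Lunch overlap.
Old-Town Lunch starts before Castle Tasting ends → Castle Tasting and Old-Town Lunch overlap.
Overlapping pairs: Castle Tasting & Museum Hike, Castle Tasting & Old-Town Lunch, Castle Tasting & Old-Town Tasting, Museum Hike & Old-Town Tasting, Old-Town Lunch & Old-Town Tasting — 5 in total.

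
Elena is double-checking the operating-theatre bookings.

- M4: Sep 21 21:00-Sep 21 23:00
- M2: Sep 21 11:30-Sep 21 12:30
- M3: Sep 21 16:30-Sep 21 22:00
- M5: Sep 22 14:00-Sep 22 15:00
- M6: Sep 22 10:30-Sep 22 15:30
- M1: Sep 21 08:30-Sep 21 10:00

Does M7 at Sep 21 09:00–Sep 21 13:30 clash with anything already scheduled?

Yes — it overlaps M1, M2

M1: starts Sep 21 08:30 before M7 ends Sep 21 13:30, and ends Sep 21 10:00 after M7 starts Sep 21 09:00 → overlap.
M2: starts Sep 21 11:30 before M7 ends Sep 21 13:30, and ends Sep 21 12:30 after M7 starts Sep 21 09:00 → overlap.
M3: starts Sep 21 16:30 at or after M7 ends Sep 21 13:30 → clear.
M4: starts Sep 21 21:00 at or after M7 ends Sep 21 13:30 → clear.
M6: starts Sep 22 10:30 at or after M7 ends Sep 21 13:30 → clear.
M5: starts Sep 22 14:00 at or after M7 ends Sep 21 13:30 → clear.
M7 overlaps M1, M2.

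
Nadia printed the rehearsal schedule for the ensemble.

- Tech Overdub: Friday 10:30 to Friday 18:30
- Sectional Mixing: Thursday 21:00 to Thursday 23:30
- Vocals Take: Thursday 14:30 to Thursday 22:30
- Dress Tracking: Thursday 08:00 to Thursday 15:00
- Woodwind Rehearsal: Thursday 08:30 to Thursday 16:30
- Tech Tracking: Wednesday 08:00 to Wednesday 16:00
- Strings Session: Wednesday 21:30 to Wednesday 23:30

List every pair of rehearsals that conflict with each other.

Dress Tracking & Vocals Take, Dress Tracking & Woodwind Rehearsal, Sectional Mixing & Vocals Take, Vocals Take & Woodwind Rehearsal

Sorted by start: Tech Tracking, Strings Session, Dress Tracking, Woodwind Rehearsal, Vocals Take, Sectional Mixing, Tech Overdub.
Strings Session starts after Tech Tracking ends — done with Tech Tracking.
Dress Tracking starts after Strings Session ends — done with Strings Session.
Woodwind Rehearsal starts before Dress Tracking ends → Dress Tracking and Woodwind Rehearsal overlap.
Vocals Take starts before Dress Tracking ends → Dress Tracking and Vocals Take overlap.
Sectional Mixing starts after Dress Tracking ends — done with Dress Tracking.
Vocals Take starts before Woodwind Rehearsal ends → Woodwind Rehearsal and Vocals Take overlap.
Sectional Mixing starts after Woodwind Rehearsal ends — done with Woodwind Rehearsal.
Sectional Mixing starts before Vocals Take ends → Vocals Take and Sectional Mixing overlap.
Tech Overdub starts after Vocals Take ends.
Tech Overdub starts after Sectional Mixing ends.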